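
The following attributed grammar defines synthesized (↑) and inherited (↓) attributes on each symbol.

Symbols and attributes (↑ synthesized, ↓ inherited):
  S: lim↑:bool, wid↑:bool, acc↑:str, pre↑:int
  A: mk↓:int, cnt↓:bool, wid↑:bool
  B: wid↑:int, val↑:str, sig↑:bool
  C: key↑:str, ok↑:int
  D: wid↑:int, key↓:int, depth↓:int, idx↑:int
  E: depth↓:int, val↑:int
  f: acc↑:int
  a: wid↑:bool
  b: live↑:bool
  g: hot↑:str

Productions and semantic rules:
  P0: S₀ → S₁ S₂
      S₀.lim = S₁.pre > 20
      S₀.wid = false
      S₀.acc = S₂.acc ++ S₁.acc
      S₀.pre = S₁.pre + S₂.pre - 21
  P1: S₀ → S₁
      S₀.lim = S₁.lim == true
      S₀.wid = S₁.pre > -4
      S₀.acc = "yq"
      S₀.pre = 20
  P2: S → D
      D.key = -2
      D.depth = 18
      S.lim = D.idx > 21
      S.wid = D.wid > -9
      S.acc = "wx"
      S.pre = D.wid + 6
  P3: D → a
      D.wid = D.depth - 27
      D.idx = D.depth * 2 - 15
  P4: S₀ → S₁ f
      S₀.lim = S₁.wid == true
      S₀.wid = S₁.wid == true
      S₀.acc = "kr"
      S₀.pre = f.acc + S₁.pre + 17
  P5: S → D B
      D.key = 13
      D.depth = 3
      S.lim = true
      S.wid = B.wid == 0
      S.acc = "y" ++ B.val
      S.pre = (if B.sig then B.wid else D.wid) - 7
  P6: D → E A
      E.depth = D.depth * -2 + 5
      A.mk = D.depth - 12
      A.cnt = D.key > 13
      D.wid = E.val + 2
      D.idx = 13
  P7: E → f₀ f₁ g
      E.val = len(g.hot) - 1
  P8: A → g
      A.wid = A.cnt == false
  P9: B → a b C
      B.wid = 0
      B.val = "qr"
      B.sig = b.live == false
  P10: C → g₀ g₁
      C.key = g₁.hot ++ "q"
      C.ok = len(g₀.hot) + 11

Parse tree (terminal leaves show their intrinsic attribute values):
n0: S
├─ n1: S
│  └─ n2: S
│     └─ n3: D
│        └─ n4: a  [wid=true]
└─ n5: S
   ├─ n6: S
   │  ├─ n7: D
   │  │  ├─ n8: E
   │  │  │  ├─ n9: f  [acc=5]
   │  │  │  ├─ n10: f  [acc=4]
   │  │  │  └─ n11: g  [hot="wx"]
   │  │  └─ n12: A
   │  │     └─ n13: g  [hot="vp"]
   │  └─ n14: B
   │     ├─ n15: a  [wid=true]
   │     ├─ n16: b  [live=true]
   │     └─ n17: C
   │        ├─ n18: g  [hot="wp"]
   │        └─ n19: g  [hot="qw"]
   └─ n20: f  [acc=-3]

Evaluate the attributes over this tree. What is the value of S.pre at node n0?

9

1. n3.key = -2  [-2]
2. n3.depth = 18  [18]
3. n4.wid = true  [terminal]
4. n3.wid = -9  [D.depth - 27]
5. n3.idx = 21  [D.depth * 2 - 15]
6. n2.lim = false  [D.idx > 21]
7. n2.wid = false  [D.wid > -9]
8. n2.acc = "wx"  ["wx"]
9. n2.pre = -3  [D.wid + 6]
10. n1.lim = false  [S₁.lim == true]
11. n1.wid = true  [S₁.pre > -4]
12. n1.acc = "yq"  ["yq"]
13. n1.pre = 20  [20]
14. n7.key = 13  [13]
15. n7.depth = 3  [3]
16. n8.depth = -1  [D.depth * -2 + 5]
17. n9.acc = 5  [terminal]
18. n10.acc = 4  [terminal]
19. n11.hot = "wx"  [terminal]
20. n8.val = 1  [len(g.hot) - 1]
21. n12.mk = -9  [D.depth - 12]
22. n12.cnt = false  [D.key > 13]
23. n13.hot = "vp"  [terminal]
24. n12.wid = true  [A.cnt == false]
25. n7.wid = 3  [E.val + 2]
26. n7.idx = 13  [13]
27. n15.wid = true  [terminal]
28. n16.live = true  [terminal]
29. n18.hot = "wp"  [terminal]
30. n19.hot = "qw"  [terminal]
31. n17.key = "qwq"  [g₁.hot ++ "q"]
32. n17.ok = 13  [len(g₀.hot) + 11]
33. n14.wid = 0  [0]
34. n14.val = "qr"  ["qr"]
35. n14.sig = false  [b.live == false]
36. n6.lim = true  [true]
37. n6.wid = true  [B.wid == 0]
38. n6.acc = "yqr"  ["y" ++ B.val]
39. n6.pre = -4  [(if B.sig then B.wid else D.wid) - 7]
40. n20.acc = -3  [terminal]
41. n5.lim = true  [S₁.wid == true]
42. n5.wid = true  [S₁.wid == true]
43. n5.acc = "kr"  ["kr"]
44. n5.pre = 10  [f.acc + S₁.pre + 17]
45. n0.lim = false  [S₁.pre > 20]
46. n0.wid = false  [false]
47. n0.acc = "kryq"  [S₂.acc ++ S₁.acc]
48. n0.pre = 9  [S₁.pre + S₂.pre - 21]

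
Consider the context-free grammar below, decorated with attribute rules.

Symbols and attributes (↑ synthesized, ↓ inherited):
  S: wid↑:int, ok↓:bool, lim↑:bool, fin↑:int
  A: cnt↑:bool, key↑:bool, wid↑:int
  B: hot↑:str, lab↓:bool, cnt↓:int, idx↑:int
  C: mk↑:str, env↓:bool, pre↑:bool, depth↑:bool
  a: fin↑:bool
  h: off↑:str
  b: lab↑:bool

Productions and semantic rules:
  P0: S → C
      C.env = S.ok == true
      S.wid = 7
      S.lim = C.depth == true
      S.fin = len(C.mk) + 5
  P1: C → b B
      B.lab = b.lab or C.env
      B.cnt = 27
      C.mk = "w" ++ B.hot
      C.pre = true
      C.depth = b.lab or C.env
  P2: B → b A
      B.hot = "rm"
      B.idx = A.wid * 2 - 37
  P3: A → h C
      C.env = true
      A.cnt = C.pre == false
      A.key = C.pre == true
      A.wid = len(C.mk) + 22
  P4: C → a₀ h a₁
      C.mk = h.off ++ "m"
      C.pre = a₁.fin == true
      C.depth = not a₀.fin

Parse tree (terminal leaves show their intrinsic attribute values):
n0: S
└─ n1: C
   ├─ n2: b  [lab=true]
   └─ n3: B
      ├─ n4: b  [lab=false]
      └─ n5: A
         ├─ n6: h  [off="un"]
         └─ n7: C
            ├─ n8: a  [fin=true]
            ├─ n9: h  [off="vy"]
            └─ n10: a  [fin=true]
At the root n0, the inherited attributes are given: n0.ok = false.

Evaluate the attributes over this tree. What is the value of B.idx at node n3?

13

1. n0.ok = false  [given at root]
2. n1.env = false  [S.ok == true]
3. n2.lab = true  [terminal]
4. n3.lab = true  [b.lab or C.env]
5. n3.cnt = 27  [27]
6. n4.lab = false  [terminal]
7. n6.off = "un"  [terminal]
8. n7.env = true  [true]
9. n8.fin = true  [terminal]
10. n9.off = "vy"  [terminal]
11. n10.fin = true  [terminal]
12. n7.mk = "vym"  [h.off ++ "m"]
13. n7.pre = true  [a₁.fin == true]
14. n7.depth = false  [not a₀.fin]
15. n5.cnt = false  [C.pre == false]
16. n5.key = true  [C.pre == true]
17. n5.wid = 25  [len(C.mk) + 22]
18. n3.hot = "rm"  ["rm"]
19. n3.idx = 13  [A.wid * 2 - 37]
20. n1.mk = "wrm"  ["w" ++ B.hot]
21. n1.pre = true  [true]
22. n1.depth = true  [b.lab or C.env]
23. n0.wid = 7  [7]
24. n0.lim = true  [C.depth == true]
25. n0.fin = 8  [len(C.mk) + 5]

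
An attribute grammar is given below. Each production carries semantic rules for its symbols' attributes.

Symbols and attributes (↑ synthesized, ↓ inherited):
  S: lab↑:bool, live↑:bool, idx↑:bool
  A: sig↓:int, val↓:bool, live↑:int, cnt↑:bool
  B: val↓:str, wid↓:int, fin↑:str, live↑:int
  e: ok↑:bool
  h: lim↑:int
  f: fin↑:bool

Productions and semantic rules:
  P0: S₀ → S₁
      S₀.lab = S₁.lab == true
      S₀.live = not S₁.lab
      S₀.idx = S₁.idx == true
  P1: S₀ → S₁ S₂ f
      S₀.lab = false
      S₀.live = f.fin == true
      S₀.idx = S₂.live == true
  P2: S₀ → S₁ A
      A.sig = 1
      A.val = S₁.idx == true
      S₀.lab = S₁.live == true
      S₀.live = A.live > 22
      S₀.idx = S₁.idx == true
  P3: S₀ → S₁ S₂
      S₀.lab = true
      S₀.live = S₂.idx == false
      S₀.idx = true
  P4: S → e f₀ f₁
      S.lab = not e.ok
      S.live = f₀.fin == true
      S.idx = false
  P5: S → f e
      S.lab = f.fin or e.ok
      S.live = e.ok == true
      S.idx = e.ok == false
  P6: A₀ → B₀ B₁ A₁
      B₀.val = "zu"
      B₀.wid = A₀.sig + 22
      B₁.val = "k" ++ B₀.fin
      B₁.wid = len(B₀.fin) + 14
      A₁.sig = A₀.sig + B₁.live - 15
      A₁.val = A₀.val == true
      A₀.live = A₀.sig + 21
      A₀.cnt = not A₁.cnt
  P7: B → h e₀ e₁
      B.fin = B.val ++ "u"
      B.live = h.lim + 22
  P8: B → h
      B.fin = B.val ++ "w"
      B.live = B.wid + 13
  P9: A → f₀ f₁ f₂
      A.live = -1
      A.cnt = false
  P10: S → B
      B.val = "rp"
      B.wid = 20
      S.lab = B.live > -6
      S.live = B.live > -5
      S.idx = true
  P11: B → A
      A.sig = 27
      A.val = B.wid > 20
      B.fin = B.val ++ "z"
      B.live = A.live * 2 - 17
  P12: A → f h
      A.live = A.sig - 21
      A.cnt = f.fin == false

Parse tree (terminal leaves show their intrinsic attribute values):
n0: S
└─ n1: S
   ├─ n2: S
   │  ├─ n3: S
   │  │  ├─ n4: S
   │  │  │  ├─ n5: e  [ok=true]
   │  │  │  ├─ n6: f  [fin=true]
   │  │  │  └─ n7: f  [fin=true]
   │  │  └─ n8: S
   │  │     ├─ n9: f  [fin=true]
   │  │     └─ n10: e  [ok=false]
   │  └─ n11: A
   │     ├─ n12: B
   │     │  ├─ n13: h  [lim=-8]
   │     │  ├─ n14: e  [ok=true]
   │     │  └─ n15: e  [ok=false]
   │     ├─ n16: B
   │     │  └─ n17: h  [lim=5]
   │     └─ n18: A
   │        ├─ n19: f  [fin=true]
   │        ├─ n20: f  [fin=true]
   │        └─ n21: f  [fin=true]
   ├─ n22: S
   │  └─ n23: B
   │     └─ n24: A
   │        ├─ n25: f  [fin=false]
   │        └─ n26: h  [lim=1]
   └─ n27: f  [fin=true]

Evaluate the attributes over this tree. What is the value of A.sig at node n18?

16

1. n5.ok = true  [terminal]
2. n6.fin = true  [terminal]
3. n7.fin = true  [terminal]
4. n4.lab = false  [not e.ok]
5. n4.live = true  [f₀.fin == true]
6. n4.idx = false  [false]
7. n9.fin = true  [terminal]
8. n10.ok = false  [terminal]
9. n8.lab = true  [f.fin or e.ok]
10. n8.live = false  [e.ok == true]
11. n8.idx = true  [e.ok == false]
12. n3.lab = true  [true]
13. n3.live = false  [S₂.idx == false]
14. n3.idx = true  [true]
15. n11.sig = 1  [1]
16. n11.val = true  [S₁.idx == true]
17. n12.val = "zu"  ["zu"]
18. n12.wid = 23  [A₀.sig + 22]
19. n13.lim = -8  [terminal]
20. n14.ok = true  [terminal]
21. n15.ok = false  [terminal]
22. n12.fin = "zuu"  [B.val ++ "u"]
23. n12.live = 14  [h.lim + 22]
24. n16.val = "kzuu"  ["k" ++ B₀.fin]
25. n16.wid = 17  [len(B₀.fin) + 14]
26. n17.lim = 5  [terminal]
27. n16.fin = "kzuuw"  [B.val ++ "w"]
28. n16.live = 30  [B.wid + 13]
29. n18.sig = 16  [A₀.sig + B₁.live - 15]
30. n18.val = true  [A₀.val == true]
31. n19.fin = true  [terminal]
32. n20.fin = true  [terminal]
33. n21.fin = true  [terminal]
34. n18.live = -1  [-1]
35. n18.cnt = false  [false]
36. n11.live = 22  [A₀.sig + 21]
37. n11.cnt = true  [not A₁.cnt]
38. n2.lab = false  [S₁.live == true]
39. n2.live = false  [A.live > 22]
40. n2.idx = true  [S₁.idx == true]
41. n23.val = "rp"  ["rp"]
42. n23.wid = 20  [20]
43. n24.sig = 27  [27]
44. n24.val = false  [B.wid > 20]
45. n25.fin = false  [terminal]
46. n26.lim = 1  [terminal]
47. n24.live = 6  [A.sig - 21]
48. n24.cnt = true  [f.fin == false]
49. n23.fin = "rpz"  [B.val ++ "z"]
50. n23.live = -5  [A.live * 2 - 17]
51. n22.lab = true  [B.live > -6]
52. n22.live = false  [B.live > -5]
53. n22.idx = true  [true]
54. n27.fin = true  [terminal]
55. n1.lab = false  [false]
56. n1.live = true  [f.fin == true]
57. n1.idx = false  [S₂.live == true]
58. n0.lab = false  [S₁.lab == true]
59. n0.live = true  [not S₁.lab]
60. n0.idx = false  [S₁.idx == true]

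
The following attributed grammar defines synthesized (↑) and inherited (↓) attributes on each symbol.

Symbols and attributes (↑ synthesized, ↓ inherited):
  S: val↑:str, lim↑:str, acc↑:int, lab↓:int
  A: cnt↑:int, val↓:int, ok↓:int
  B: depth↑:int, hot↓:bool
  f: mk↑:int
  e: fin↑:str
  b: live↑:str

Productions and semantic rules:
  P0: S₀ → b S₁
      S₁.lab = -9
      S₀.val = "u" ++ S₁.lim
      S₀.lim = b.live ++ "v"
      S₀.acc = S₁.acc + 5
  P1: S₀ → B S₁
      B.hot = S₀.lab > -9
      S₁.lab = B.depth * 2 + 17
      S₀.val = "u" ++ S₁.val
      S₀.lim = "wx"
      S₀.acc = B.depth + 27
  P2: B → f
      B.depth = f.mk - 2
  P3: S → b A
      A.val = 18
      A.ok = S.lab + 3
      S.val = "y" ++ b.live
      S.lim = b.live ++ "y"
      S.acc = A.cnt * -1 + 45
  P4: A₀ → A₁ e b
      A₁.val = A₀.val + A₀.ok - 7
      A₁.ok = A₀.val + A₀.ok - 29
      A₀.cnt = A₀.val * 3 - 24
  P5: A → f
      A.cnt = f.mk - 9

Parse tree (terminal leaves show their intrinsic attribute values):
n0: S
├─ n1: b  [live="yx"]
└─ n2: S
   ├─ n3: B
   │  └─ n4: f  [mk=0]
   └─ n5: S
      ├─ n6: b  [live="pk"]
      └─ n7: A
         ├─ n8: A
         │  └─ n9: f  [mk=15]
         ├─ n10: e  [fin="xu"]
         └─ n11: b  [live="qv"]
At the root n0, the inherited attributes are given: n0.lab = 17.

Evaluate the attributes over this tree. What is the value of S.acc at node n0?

1. n0.lab = 17  [given at root]
2. n1.live = "yx"  [terminal]
3. n2.lab = -9  [-9]
4. n3.hot = false  [S₀.lab > -9]
5. n4.mk = 0  [terminal]
6. n3.depth = -2  [f.mk - 2]
7. n5.lab = 13  [B.depth * 2 + 17]
8. n6.live = "pk"  [terminal]
9. n7.val = 18  [18]
10. n7.ok = 16  [S.lab + 3]
11. n8.val = 27  [A₀.val + A₀.ok - 7]
12. n8.ok = 5  [A₀.val + A₀.ok - 29]
13. n9.mk = 15  [terminal]
14. n8.cnt = 6  [f.mk - 9]
15. n10.fin = "xu"  [terminal]
16. n11.live = "qv"  [terminal]
17. n7.cnt = 30  [A₀.val * 3 - 24]
18. n5.val = "ypk"  ["y" ++ b.live]
19. n5.lim = "pky"  [b.live ++ "y"]
20. n5.acc = 15  [A.cnt * -1 + 45]
21. n2.val = "uypk"  ["u" ++ S₁.val]
22. n2.lim = "wx"  ["wx"]
23. n2.acc = 25  [B.depth + 27]
24. n0.val = "uwx"  ["u" ++ S₁.lim]
25. n0.lim = "yxv"  [b.live ++ "v"]
26. n0.acc = 30  [S₁.acc + 5]

30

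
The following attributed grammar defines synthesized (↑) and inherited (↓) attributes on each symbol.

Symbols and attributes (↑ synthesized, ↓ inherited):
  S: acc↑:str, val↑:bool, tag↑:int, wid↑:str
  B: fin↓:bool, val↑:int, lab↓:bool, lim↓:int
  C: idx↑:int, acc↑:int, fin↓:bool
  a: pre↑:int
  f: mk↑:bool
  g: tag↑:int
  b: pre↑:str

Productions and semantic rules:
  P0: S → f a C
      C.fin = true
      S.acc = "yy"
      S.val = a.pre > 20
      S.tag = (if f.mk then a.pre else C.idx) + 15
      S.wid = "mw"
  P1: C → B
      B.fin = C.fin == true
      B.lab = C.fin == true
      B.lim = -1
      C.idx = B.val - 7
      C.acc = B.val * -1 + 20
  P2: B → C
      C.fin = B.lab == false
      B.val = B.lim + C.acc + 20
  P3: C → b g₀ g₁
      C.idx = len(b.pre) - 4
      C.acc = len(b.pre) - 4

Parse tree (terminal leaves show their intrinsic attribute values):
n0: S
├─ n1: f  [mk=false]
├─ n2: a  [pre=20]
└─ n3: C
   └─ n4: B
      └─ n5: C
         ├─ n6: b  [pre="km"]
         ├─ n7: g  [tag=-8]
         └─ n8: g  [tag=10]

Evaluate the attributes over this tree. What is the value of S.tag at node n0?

25

1. n1.mk = false  [terminal]
2. n2.pre = 20  [terminal]
3. n3.fin = true  [true]
4. n4.fin = true  [C.fin == true]
5. n4.lab = true  [C.fin == true]
6. n4.lim = -1  [-1]
7. n5.fin = false  [B.lab == false]
8. n6.pre = "km"  [terminal]
9. n7.tag = -8  [terminal]
10. n8.tag = 10  [terminal]
11. n5.idx = -2  [len(b.pre) - 4]
12. n5.acc = -2  [len(b.pre) - 4]
13. n4.val = 17  [B.lim + C.acc + 20]
14. n3.idx = 10  [B.val - 7]
15. n3.acc = 3  [B.val * -1 + 20]
16. n0.acc = "yy"  ["yy"]
17. n0.val = false  [a.pre > 20]
18. n0.tag = 25  [(if f.mk then a.pre else C.idx) + 15]
19. n0.wid = "mw"  ["mw"]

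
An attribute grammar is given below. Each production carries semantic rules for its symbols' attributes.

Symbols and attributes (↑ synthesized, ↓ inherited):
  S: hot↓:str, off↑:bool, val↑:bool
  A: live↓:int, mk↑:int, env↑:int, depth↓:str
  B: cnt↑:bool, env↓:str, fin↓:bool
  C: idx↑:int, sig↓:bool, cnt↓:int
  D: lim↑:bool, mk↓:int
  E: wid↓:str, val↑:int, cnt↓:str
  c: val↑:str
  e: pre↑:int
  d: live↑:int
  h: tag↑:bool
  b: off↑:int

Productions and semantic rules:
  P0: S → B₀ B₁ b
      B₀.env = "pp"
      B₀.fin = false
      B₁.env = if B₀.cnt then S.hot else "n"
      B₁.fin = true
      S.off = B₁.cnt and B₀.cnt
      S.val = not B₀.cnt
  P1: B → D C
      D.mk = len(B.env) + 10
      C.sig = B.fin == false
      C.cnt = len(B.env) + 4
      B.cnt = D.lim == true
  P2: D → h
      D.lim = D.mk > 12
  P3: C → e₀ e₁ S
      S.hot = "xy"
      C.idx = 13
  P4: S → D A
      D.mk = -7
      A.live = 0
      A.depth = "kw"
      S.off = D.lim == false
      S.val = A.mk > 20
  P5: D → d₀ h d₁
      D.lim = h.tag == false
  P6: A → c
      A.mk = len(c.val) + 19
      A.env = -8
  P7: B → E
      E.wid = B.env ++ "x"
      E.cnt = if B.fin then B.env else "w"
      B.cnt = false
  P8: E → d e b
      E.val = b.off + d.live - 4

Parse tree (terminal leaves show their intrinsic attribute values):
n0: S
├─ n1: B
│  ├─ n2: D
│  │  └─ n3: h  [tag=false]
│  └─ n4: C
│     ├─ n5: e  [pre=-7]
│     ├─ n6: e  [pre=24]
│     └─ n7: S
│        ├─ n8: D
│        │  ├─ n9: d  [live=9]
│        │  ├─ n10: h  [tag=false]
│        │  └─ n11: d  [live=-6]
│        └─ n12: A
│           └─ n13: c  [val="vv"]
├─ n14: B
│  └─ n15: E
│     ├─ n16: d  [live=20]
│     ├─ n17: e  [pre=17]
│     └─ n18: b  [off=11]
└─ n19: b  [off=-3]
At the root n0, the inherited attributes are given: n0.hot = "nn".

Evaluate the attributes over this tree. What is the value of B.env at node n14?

1. n0.hot = "nn"  [given at root]
2. n1.env = "pp"  ["pp"]
3. n1.fin = false  [false]
4. n2.mk = 12  [len(B.env) + 10]
5. n3.tag = false  [terminal]
6. n2.lim = false  [D.mk > 12]
7. n4.sig = true  [B.fin == false]
8. n4.cnt = 6  [len(B.env) + 4]
9. n5.pre = -7  [terminal]
10. n6.pre = 24  [terminal]
11. n7.hot = "xy"  ["xy"]
12. n8.mk = -7  [-7]
13. n9.live = 9  [terminal]
14. n10.tag = false  [terminal]
15. n11.live = -6  [terminal]
16. n8.lim = true  [h.tag == false]
17. n12.live = 0  [0]
18. n12.depth = "kw"  ["kw"]
19. n13.val = "vv"  [terminal]
20. n12.mk = 21  [len(c.val) + 19]
21. n12.env = -8  [-8]
22. n7.off = false  [D.lim == false]
23. n7.val = true  [A.mk > 20]
24. n4.idx = 13  [13]
25. n1.cnt = false  [D.lim == true]
26. n14.env = "n"  [if B₀.cnt then S.hot else "n"]
27. n14.fin = true  [true]
28. n15.wid = "nx"  [B.env ++ "x"]
29. n15.cnt = "n"  [if B.fin then B.env else "w"]
30. n16.live = 20  [terminal]
31. n17.pre = 17  [terminal]
32. n18.off = 11  [terminal]
33. n15.val = 27  [b.off + d.live - 4]
34. n14.cnt = false  [false]
35. n19.off = -3  [terminal]
36. n0.off = false  [B₁.cnt and B₀.cnt]
37. n0.val = true  [not B₀.cnt]

"n"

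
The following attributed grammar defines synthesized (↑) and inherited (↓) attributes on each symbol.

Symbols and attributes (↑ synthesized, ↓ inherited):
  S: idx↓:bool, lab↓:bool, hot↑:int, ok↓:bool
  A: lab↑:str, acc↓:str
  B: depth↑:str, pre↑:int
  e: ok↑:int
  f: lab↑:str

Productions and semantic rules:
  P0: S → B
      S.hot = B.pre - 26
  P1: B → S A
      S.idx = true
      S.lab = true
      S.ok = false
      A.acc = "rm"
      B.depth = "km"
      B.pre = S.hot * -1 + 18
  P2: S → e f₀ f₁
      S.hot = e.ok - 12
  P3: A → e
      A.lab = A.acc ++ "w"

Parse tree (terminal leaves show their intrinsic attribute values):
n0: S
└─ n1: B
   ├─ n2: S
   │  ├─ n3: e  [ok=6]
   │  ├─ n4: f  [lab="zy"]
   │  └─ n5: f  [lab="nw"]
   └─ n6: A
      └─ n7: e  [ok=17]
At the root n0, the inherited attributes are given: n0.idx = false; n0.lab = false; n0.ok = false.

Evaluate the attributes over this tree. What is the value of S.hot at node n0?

-2

1. n0.idx = false  [given at root]
2. n0.lab = false  [given at root]
3. n0.ok = false  [given at root]
4. n2.idx = true  [true]
5. n2.lab = true  [true]
6. n2.ok = false  [false]
7. n3.ok = 6  [terminal]
8. n4.lab = "zy"  [terminal]
9. n5.lab = "nw"  [terminal]
10. n2.hot = -6  [e.ok - 12]
11. n6.acc = "rm"  ["rm"]
12. n7.ok = 17  [terminal]
13. n6.lab = "rmw"  [A.acc ++ "w"]
14. n1.depth = "km"  ["km"]
15. n1.pre = 24  [S.hot * -1 + 18]
16. n0.hot = -2  [B.pre - 26]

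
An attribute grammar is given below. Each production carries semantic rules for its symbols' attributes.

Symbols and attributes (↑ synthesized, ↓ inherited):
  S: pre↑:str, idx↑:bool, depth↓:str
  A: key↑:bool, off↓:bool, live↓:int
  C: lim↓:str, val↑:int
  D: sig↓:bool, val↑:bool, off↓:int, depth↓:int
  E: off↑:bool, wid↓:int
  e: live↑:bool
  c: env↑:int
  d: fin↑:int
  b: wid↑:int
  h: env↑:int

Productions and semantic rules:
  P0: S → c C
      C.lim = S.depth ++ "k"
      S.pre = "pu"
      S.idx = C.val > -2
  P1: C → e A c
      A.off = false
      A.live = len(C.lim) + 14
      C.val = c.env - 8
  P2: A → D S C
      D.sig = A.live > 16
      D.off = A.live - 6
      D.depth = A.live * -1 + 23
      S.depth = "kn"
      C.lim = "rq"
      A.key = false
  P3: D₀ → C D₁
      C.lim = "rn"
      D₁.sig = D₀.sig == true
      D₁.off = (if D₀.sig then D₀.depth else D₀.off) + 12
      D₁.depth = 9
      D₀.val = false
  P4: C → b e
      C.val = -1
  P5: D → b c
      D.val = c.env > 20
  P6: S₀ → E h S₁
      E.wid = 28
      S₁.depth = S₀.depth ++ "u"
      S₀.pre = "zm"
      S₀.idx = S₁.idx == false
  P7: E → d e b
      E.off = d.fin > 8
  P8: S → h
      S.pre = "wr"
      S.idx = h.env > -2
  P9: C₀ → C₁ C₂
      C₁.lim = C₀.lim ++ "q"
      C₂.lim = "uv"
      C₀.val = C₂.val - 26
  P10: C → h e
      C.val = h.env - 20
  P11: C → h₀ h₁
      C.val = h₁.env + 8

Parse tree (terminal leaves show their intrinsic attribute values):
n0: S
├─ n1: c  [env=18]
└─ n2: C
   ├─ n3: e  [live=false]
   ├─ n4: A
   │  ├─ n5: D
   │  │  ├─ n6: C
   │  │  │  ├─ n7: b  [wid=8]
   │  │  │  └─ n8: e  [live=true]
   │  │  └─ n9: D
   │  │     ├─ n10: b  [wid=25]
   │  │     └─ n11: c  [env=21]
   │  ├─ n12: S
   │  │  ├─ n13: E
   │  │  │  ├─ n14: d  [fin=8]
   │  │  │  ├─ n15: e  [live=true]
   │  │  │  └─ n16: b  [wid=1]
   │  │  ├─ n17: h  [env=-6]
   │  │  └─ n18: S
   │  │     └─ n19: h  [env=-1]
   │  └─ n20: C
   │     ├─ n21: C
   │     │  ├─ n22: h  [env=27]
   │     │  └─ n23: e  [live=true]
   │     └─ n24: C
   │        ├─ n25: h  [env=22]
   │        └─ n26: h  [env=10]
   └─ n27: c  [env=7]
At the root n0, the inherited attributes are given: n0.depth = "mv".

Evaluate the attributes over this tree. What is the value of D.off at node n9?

18

1. n0.depth = "mv"  [given at root]
2. n1.env = 18  [terminal]
3. n2.lim = "mvk"  [S.depth ++ "k"]
4. n3.live = false  [terminal]
5. n4.off = false  [false]
6. n4.live = 17  [len(C.lim) + 14]
7. n5.sig = true  [A.live > 16]
8. n5.off = 11  [A.live - 6]
9. n5.depth = 6  [A.live * -1 + 23]
10. n6.lim = "rn"  ["rn"]
11. n7.wid = 8  [terminal]
12. n8.live = true  [terminal]
13. n6.val = -1  [-1]
14. n9.sig = true  [D₀.sig == true]
15. n9.off = 18  [(if D₀.sig then D₀.depth else D₀.off) + 12]
16. n9.depth = 9  [9]
17. n10.wid = 25  [terminal]
18. n11.env = 21  [terminal]
19. n9.val = true  [c.env > 20]
20. n5.val = false  [false]
21. n12.depth = "kn"  ["kn"]
22. n13.wid = 28  [28]
23. n14.fin = 8  [terminal]
24. n15.live = true  [terminal]
25. n16.wid = 1  [terminal]
26. n13.off = false  [d.fin > 8]
27. n17.env = -6  [terminal]
28. n18.depth = "knu"  [S₀.depth ++ "u"]
29. n19.env = -1  [terminal]
30. n18.pre = "wr"  ["wr"]
31. n18.idx = true  [h.env > -2]
32. n12.pre = "zm"  ["zm"]
33. n12.idx = false  [S₁.idx == false]
34. n20.lim = "rq"  ["rq"]
35. n21.lim = "rqq"  [C₀.lim ++ "q"]
36. n22.env = 27  [terminal]
37. n23.live = true  [terminal]
38. n21.val = 7  [h.env - 20]
39. n24.lim = "uv"  ["uv"]
40. n25.env = 22  [terminal]
41. n26.env = 10  [terminal]
42. n24.val = 18  [h₁.env + 8]
43. n20.val = -8  [C₂.val - 26]
44. n4.key = false  [false]
45. n27.env = 7  [terminal]
46. n2.val = -1  [c.env - 8]
47. n0.pre = "pu"  ["pu"]
48. n0.idx = true  [C.val > -2]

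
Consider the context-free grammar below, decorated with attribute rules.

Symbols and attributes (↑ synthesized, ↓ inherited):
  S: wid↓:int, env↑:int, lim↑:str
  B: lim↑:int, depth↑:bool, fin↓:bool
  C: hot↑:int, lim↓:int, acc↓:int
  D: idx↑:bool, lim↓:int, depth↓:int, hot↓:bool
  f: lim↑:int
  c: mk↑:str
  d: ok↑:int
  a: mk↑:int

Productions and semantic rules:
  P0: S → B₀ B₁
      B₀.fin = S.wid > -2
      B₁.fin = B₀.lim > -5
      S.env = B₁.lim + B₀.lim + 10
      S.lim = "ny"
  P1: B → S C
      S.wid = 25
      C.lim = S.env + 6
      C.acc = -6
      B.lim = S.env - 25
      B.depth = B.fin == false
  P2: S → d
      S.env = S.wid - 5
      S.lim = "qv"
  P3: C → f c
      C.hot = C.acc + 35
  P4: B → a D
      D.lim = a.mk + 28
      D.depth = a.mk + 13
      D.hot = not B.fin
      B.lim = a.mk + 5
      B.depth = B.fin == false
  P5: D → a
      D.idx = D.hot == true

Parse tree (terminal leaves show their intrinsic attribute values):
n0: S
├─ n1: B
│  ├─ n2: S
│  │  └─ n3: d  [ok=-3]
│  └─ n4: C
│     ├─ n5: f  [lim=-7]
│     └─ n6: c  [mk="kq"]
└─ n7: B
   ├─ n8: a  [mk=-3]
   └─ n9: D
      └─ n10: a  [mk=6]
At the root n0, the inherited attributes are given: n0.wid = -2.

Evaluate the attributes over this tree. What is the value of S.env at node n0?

1. n0.wid = -2  [given at root]
2. n1.fin = false  [S.wid > -2]
3. n2.wid = 25  [25]
4. n3.ok = -3  [terminal]
5. n2.env = 20  [S.wid - 5]
6. n2.lim = "qv"  ["qv"]
7. n4.lim = 26  [S.env + 6]
8. n4.acc = -6  [-6]
9. n5.lim = -7  [terminal]
10. n6.mk = "kq"  [terminal]
11. n4.hot = 29  [C.acc + 35]
12. n1.lim = -5  [S.env - 25]
13. n1.depth = true  [B.fin == false]
14. n7.fin = false  [B₀.lim > -5]
15. n8.mk = -3  [terminal]
16. n9.lim = 25  [a.mk + 28]
17. n9.depth = 10  [a.mk + 13]
18. n9.hot = true  [not B.fin]
19. n10.mk = 6  [terminal]
20. n9.idx = true  [D.hot == true]
21. n7.lim = 2  [a.mk + 5]
22. n7.depth = true  [B.fin == false]
23. n0.env = 7  [B₁.lim + B₀.lim + 10]
24. n0.lim = "ny"  ["ny"]

7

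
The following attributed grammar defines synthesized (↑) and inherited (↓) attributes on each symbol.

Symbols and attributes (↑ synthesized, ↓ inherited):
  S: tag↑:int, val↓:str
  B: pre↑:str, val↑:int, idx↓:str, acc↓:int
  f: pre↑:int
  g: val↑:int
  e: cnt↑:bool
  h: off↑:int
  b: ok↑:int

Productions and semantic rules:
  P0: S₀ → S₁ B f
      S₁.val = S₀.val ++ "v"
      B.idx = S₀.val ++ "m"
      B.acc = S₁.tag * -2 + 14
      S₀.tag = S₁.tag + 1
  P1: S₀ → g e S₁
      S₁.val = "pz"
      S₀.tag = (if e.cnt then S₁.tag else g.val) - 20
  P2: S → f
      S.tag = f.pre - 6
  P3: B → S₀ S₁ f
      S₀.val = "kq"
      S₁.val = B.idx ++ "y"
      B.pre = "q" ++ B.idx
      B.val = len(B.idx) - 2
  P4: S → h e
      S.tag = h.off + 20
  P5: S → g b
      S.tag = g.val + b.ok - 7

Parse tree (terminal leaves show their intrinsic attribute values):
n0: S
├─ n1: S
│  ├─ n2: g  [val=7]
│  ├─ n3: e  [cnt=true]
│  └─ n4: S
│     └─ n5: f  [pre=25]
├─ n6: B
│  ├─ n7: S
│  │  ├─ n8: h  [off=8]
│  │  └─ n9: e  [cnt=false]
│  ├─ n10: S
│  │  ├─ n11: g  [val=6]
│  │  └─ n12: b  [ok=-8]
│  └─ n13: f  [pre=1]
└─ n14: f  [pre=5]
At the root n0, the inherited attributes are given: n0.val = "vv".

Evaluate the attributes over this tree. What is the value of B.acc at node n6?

1. n0.val = "vv"  [given at root]
2. n1.val = "vvv"  [S₀.val ++ "v"]
3. n2.val = 7  [terminal]
4. n3.cnt = true  [terminal]
5. n4.val = "pz"  ["pz"]
6. n5.pre = 25  [terminal]
7. n4.tag = 19  [f.pre - 6]
8. n1.tag = -1  [(if e.cnt then S₁.tag else g.val) - 20]
9. n6.idx = "vvm"  [S₀.val ++ "m"]
10. n6.acc = 16  [S₁.tag * -2 + 14]
11. n7.val = "kq"  ["kq"]
12. n8.off = 8  [terminal]
13. n9.cnt = false  [terminal]
14. n7.tag = 28  [h.off + 20]
15. n10.val = "vvmy"  [B.idx ++ "y"]
16. n11.val = 6  [terminal]
17. n12.ok = -8  [terminal]
18. n10.tag = -9  [g.val + b.ok - 7]
19. n13.pre = 1  [terminal]
20. n6.pre = "qvvm"  ["q" ++ B.idx]
21. n6.val = 1  [len(B.idx) - 2]
22. n14.pre = 5  [terminal]
23. n0.tag = 0  [S₁.tag + 1]

16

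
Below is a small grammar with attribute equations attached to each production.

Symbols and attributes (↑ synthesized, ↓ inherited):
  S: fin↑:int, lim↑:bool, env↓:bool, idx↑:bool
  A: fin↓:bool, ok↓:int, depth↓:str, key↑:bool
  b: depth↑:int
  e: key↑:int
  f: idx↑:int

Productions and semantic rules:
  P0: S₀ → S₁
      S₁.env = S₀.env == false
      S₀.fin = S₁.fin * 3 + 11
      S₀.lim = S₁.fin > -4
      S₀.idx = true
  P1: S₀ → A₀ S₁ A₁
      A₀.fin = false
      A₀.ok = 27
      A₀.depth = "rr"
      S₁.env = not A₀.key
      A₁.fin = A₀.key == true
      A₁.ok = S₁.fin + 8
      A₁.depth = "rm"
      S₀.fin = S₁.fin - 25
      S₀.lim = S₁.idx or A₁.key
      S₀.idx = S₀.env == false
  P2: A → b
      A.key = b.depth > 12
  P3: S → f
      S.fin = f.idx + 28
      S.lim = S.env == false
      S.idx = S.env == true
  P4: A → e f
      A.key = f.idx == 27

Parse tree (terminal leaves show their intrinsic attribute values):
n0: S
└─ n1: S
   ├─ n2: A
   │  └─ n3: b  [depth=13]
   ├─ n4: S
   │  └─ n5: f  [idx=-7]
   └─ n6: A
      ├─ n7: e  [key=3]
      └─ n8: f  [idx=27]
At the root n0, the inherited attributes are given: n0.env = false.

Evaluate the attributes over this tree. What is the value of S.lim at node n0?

false

1. n0.env = false  [given at root]
2. n1.env = true  [S₀.env == false]
3. n2.fin = false  [false]
4. n2.ok = 27  [27]
5. n2.depth = "rr"  ["rr"]
6. n3.depth = 13  [terminal]
7. n2.key = true  [b.depth > 12]
8. n4.env = false  [not A₀.key]
9. n5.idx = -7  [terminal]
10. n4.fin = 21  [f.idx + 28]
11. n4.lim = true  [S.env == false]
12. n4.idx = false  [S.env == true]
13. n6.fin = true  [A₀.key == true]
14. n6.ok = 29  [S₁.fin + 8]
15. n6.depth = "rm"  ["rm"]
16. n7.key = 3  [terminal]
17. n8.idx = 27  [terminal]
18. n6.key = true  [f.idx == 27]
19. n1.fin = -4  [S₁.fin - 25]
20. n1.lim = true  [S₁.idx or A₁.key]
21. n1.idx = false  [S₀.env == false]
22. n0.fin = -1  [S₁.fin * 3 + 11]
23. n0.lim = false  [S₁.fin > -4]
24. n0.idx = true  [true]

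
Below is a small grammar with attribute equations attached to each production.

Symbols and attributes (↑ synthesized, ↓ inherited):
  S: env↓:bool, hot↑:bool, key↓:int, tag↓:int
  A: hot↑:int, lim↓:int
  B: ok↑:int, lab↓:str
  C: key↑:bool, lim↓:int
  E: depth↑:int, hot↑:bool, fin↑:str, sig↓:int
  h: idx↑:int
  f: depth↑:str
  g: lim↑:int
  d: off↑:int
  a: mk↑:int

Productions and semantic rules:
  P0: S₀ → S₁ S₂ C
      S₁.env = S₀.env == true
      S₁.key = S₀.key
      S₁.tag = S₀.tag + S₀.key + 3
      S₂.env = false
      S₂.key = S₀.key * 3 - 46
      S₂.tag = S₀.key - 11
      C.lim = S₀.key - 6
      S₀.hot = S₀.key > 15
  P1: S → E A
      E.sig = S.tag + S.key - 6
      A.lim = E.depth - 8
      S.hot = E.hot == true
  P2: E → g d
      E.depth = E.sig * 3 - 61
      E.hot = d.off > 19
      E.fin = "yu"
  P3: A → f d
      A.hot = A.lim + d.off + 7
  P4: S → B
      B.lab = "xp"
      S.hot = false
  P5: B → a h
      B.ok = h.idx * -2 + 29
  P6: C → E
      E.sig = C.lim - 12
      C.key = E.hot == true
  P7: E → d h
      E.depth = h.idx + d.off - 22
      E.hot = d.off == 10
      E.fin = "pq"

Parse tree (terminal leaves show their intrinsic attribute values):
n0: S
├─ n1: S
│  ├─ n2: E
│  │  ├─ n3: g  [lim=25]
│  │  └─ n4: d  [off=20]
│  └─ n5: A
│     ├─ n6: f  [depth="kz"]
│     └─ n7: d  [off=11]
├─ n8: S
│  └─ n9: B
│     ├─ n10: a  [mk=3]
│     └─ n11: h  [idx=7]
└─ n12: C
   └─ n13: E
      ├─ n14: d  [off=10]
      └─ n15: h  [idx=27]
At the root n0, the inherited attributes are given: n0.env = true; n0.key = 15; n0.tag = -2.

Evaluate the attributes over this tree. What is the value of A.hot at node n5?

1. n0.env = true  [given at root]
2. n0.key = 15  [given at root]
3. n0.tag = -2  [given at root]
4. n1.env = true  [S₀.env == true]
5. n1.key = 15  [S₀.key]
6. n1.tag = 16  [S₀.tag + S₀.key + 3]
7. n2.sig = 25  [S.tag + S.key - 6]
8. n3.lim = 25  [terminal]
9. n4.off = 20  [terminal]
10. n2.depth = 14  [E.sig * 3 - 61]
11. n2.hot = true  [d.off > 19]
12. n2.fin = "yu"  ["yu"]
13. n5.lim = 6  [E.depth - 8]
14. n6.depth = "kz"  [terminal]
15. n7.off = 11  [terminal]
16. n5.hot = 24  [A.lim + d.off + 7]
17. n1.hot = true  [E.hot == true]
18. n8.env = false  [false]
19. n8.key = -1  [S₀.key * 3 - 46]
20. n8.tag = 4  [S₀.key - 11]
21. n9.lab = "xp"  ["xp"]
22. n10.mk = 3  [terminal]
23. n11.idx = 7  [terminal]
24. n9.ok = 15  [h.idx * -2 + 29]
25. n8.hot = false  [false]
26. n12.lim = 9  [S₀.key - 6]
27. n13.sig = -3  [C.lim - 12]
28. n14.off = 10  [terminal]
29. n15.idx = 27  [terminal]
30. n13.depth = 15  [h.idx + d.off - 22]
31. n13.hot = true  [d.off == 10]
32. n13.fin = "pq"  ["pq"]
33. n12.key = true  [E.hot == true]
34. n0.hot = false  [S₀.key > 15]

24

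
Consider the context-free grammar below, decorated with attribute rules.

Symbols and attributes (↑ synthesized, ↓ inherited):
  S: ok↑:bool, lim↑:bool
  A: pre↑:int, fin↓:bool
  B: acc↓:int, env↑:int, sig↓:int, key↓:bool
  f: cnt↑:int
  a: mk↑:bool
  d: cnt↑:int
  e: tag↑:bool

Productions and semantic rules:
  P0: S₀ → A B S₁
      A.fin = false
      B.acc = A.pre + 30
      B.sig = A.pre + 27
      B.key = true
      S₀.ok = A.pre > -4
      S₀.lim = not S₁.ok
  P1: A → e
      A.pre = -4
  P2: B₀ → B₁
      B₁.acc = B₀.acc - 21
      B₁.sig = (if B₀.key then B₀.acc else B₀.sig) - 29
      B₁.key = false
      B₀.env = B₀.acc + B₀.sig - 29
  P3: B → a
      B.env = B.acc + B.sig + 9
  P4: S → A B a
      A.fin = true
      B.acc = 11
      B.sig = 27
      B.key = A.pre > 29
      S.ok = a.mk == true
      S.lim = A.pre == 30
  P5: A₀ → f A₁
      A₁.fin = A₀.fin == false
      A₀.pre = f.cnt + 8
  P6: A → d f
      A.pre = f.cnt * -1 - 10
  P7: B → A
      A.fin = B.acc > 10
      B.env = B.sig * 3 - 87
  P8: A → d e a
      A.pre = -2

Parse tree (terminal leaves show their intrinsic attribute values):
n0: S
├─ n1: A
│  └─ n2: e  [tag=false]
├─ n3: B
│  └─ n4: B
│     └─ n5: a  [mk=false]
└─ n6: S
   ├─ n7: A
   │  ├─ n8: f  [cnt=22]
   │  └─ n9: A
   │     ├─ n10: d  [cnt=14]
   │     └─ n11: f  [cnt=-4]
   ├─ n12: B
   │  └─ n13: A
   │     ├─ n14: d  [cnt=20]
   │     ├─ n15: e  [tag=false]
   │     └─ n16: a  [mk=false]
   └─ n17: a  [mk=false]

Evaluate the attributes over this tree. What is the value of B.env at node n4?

11

1. n1.fin = false  [false]
2. n2.tag = false  [terminal]
3. n1.pre = -4  [-4]
4. n3.acc = 26  [A.pre + 30]
5. n3.sig = 23  [A.pre + 27]
6. n3.key = true  [true]
7. n4.acc = 5  [B₀.acc - 21]
8. n4.sig = -3  [(if B₀.key then B₀.acc else B₀.sig) - 29]
9. n4.key = false  [false]
10. n5.mk = false  [terminal]
11. n4.env = 11  [B.acc + B.sig + 9]
12. n3.env = 20  [B₀.acc + B₀.sig - 29]
13. n7.fin = true  [true]
14. n8.cnt = 22  [terminal]
15. n9.fin = false  [A₀.fin == false]
16. n10.cnt = 14  [terminal]
17. n11.cnt = -4  [terminal]
18. n9.pre = -6  [f.cnt * -1 - 10]
19. n7.pre = 30  [f.cnt + 8]
20. n12.acc = 11  [11]
21. n12.sig = 27  [27]
22. n12.key = true  [A.pre > 29]
23. n13.fin = true  [B.acc > 10]
24. n14.cnt = 20  [terminal]
25. n15.tag = false  [terminal]
26. n16.mk = false  [terminal]
27. n13.pre = -2  [-2]
28. n12.env = -6  [B.sig * 3 - 87]
29. n17.mk = false  [terminal]
30. n6.ok = false  [a.mk == true]
31. n6.lim = true  [A.pre == 30]
32. n0.ok = false  [A.pre > -4]
33. n0.lim = true  [not S₁.ok]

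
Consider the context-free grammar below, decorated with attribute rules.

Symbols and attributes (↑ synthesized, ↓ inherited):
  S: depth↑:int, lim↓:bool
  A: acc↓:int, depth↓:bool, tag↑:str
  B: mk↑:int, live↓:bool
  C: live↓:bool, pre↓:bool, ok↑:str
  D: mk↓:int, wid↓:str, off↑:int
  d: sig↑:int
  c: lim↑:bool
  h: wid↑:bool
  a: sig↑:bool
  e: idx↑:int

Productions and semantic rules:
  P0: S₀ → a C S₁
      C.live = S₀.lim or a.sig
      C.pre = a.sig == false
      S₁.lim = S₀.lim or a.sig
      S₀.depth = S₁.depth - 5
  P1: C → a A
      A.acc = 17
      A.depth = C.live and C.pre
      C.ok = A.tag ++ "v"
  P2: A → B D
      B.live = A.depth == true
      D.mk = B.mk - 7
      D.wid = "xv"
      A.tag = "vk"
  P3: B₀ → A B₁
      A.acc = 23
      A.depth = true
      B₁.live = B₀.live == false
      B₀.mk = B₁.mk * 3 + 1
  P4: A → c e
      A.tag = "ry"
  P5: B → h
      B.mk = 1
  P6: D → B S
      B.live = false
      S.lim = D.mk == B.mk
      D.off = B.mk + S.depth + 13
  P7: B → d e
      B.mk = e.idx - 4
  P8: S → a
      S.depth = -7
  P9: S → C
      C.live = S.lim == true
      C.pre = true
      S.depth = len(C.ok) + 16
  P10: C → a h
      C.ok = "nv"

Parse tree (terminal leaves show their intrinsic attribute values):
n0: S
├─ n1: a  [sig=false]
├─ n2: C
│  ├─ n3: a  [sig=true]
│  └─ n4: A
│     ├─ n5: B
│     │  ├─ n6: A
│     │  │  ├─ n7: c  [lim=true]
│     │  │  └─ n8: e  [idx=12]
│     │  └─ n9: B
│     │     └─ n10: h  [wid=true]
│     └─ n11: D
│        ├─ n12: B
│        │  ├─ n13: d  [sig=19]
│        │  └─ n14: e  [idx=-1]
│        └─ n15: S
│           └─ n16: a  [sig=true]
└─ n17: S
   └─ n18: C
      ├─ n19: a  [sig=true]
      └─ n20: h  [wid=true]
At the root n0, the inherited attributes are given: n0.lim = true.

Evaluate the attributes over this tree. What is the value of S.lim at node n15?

false

1. n0.lim = true  [given at root]
2. n1.sig = false  [terminal]
3. n2.live = true  [S₀.lim or a.sig]
4. n2.pre = true  [a.sig == false]
5. n3.sig = true  [terminal]
6. n4.acc = 17  [17]
7. n4.depth = true  [C.live and C.pre]
8. n5.live = true  [A.depth == true]
9. n6.acc = 23  [23]
10. n6.depth = true  [true]
11. n7.lim = true  [terminal]
12. n8.idx = 12  [terminal]
13. n6.tag = "ry"  ["ry"]
14. n9.live = false  [B₀.live == false]
15. n10.wid = true  [terminal]
16. n9.mk = 1  [1]
17. n5.mk = 4  [B₁.mk * 3 + 1]
18. n11.mk = -3  [B.mk - 7]
19. n11.wid = "xv"  ["xv"]
20. n12.live = false  [false]
21. n13.sig = 19  [terminal]
22. n14.idx = -1  [terminal]
23. n12.mk = -5  [e.idx - 4]
24. n15.lim = false  [D.mk == B.mk]
25. n16.sig = true  [terminal]
26. n15.depth = -7  [-7]
27. n11.off = 1  [B.mk + S.depth + 13]
28. n4.tag = "vk"  ["vk"]
29. n2.ok = "vkv"  [A.tag ++ "v"]
30. n17.lim = true  [S₀.lim or a.sig]
31. n18.live = true  [S.lim == true]
32. n18.pre = true  [true]
33. n19.sig = true  [terminal]
34. n20.wid = true  [terminal]
35. n18.ok = "nv"  ["nv"]
36. n17.depth = 18  [len(C.ok) + 16]
37. n0.depth = 13  [S₁.depth - 5]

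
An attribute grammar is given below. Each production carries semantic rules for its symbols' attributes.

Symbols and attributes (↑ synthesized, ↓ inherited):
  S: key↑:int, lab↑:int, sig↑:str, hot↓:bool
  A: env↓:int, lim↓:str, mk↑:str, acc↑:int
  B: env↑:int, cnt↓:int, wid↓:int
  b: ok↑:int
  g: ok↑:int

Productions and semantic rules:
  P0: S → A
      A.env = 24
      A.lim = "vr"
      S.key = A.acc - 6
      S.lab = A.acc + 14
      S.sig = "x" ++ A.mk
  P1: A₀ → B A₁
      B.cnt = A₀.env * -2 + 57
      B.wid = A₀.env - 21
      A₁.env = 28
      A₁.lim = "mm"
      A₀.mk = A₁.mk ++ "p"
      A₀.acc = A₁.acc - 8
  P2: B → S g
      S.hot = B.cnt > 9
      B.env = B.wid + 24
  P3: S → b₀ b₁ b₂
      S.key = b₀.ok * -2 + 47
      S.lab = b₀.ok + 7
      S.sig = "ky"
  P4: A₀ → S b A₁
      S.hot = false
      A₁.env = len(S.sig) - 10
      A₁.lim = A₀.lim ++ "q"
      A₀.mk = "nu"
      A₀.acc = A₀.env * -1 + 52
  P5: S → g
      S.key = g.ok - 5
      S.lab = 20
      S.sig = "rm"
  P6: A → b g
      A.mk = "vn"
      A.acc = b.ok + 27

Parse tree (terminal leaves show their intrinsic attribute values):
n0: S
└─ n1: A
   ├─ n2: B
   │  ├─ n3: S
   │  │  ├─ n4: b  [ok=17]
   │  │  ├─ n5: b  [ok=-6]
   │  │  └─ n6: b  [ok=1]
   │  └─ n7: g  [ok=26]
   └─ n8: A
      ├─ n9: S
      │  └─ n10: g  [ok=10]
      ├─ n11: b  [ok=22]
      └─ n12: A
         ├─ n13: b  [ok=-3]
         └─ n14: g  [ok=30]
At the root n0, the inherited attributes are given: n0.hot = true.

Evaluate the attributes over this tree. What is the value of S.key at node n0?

10

1. n0.hot = true  [given at root]
2. n1.env = 24  [24]
3. n1.lim = "vr"  ["vr"]
4. n2.cnt = 9  [A₀.env * -2 + 57]
5. n2.wid = 3  [A₀.env - 21]
6. n3.hot = false  [B.cnt > 9]
7. n4.ok = 17  [terminal]
8. n5.ok = -6  [terminal]
9. n6.ok = 1  [terminal]
10. n3.key = 13  [b₀.ok * -2 + 47]
11. n3.lab = 24  [b₀.ok + 7]
12. n3.sig = "ky"  ["ky"]
13. n7.ok = 26  [terminal]
14. n2.env = 27  [B.wid + 24]
15. n8.env = 28  [28]
16. n8.lim = "mm"  ["mm"]
17. n9.hot = false  [false]
18. n10.ok = 10  [terminal]
19. n9.key = 5  [g.ok - 5]
20. n9.lab = 20  [20]
21. n9.sig = "rm"  ["rm"]
22. n11.ok = 22  [terminal]
23. n12.env = -8  [len(S.sig) - 10]
24. n12.lim = "mmq"  [A₀.lim ++ "q"]
25. n13.ok = -3  [terminal]
26. n14.ok = 30  [terminal]
27. n12.mk = "vn"  ["vn"]
28. n12.acc = 24  [b.ok + 27]
29. n8.mk = "nu"  ["nu"]
30. n8.acc = 24  [A₀.env * -1 + 52]
31. n1.mk = "nup"  [A₁.mk ++ "p"]
32. n1.acc = 16  [A₁.acc - 8]
33. n0.key = 10  [A.acc - 6]
34. n0.lab = 30  [A.acc + 14]
35. n0.sig = "xnup"  ["x" ++ A.mk]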